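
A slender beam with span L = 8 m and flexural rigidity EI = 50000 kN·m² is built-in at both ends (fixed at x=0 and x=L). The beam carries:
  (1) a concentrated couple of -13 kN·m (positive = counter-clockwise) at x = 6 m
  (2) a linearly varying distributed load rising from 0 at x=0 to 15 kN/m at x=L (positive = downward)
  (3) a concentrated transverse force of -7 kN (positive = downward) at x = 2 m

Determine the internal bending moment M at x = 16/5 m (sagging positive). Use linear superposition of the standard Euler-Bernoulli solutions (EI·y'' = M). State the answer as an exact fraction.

Load 1 — applied couple M₀=-13 kN·m at a=6 m (b=L-a=2):
  M_1 = R_Ax - M_A  [x≤a] with R_A=-117/64, M_A=-65/16 = (-117/64)·(16/5) - (-65/16) = -143/80 kN·m
Load 2 — triangular load w₀=15 kN/m (0→w₀ over full span):
  M_2 = 3w₀Lx/20 - w₀L²/30 - w₀x³/(6L) = 3·15·8·(16/5)/20 - 15·8²/30 - 15·(16/5)³/(6·8) = 384/25 kN·m
Load 3 — point force P=-7 kN at a=2 m (b=L-a=6):
  M_3 = Pa²(a+3b)(L-x)/L³ - Pa²b/L²  [x>a] = (-7)·2²·(2+3·6)·(8-(16/5))/8³ - (-7)·2²·6/8² = -21/8 kN·m
Superposition: M = Σ M_i = 4379/400 kN·m ≈ 10.947500 kN·m

M(16/5) = 4379/400 kN·m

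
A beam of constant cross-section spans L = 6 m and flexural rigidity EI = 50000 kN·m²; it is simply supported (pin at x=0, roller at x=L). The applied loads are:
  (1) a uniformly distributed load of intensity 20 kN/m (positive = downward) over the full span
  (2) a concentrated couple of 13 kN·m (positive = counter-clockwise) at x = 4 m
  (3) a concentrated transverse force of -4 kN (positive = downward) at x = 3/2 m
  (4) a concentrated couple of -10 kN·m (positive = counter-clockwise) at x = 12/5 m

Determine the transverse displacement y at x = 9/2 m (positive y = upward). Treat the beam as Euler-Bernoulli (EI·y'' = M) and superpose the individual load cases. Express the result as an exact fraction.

Load 1 — uniform load w=20 kN/m over full span:
  y_1 = -wx(L³-2Lx²+x³)/(24EI) = -20·(9/2)·(6³-2·6·(9/2)²+(9/2)³)/(24·50000) = -1539/320000 m
Load 2 — applied couple M₀=13 kN·m at a=4 m (b=L-a=2):
  y_2 = (M₀x³/(6L)-M₀(x-a)²/2+C₁x)/EI  [x>a] with C₁=M₀(3b²-L²)/(6L)=-26/3 = (13·(9/2)³/(6·6)-13·((9/2)-4)²/2+(-26/3)·(9/2))/50000 = -247/1600000 m
Load 3 — point force P=-4 kN at a=3/2 m (b=L-a=9/2):
  y_3 = -Pa(L-x)(2Lx-a²-x²)/(6LEI)  [x>a] = -(-4)·(3/2)·(6-(9/2))·(2·6·(9/2)-(3/2)²-(9/2)²)/(6·6·50000) = 63/400000 m
Load 4 — applied couple M₀=-10 kN·m at a=12/5 m (b=L-a=18/5):
  y_4 = (M₀x³/(6L)-M₀(x-a)²/2+C₁x)/EI  [x>a] with C₁=M₀(3b²-L²)/(6L)=-4/5 = ((-10)·(9/2)³/(6·6)-(-10)·((9/2)-(12/5))²/2+(-4/5)·(9/2))/50000 = -549/4000000 m
Superposition: y = Σ y_i = -9887/2000000 m ≈ -0.004943 m

y(9/2) = -9887/2000000 m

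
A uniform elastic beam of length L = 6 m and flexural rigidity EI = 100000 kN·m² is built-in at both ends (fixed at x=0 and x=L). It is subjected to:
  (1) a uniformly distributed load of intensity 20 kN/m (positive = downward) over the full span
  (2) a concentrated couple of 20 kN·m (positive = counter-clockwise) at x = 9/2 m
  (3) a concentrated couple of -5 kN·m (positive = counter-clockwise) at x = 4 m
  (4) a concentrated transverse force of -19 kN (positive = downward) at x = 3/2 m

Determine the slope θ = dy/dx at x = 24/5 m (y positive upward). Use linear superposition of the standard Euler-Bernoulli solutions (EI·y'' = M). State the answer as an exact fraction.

Load 1 — uniform load w=20 kN/m over full span:
  θ_1 = -wx(L-x)(L-2x)/(12EI) = -20·(24/5)·(6-(24/5))·(6-2·(24/5))/(12·100000) = 27/78125 rad
Load 2 — applied couple M₀=20 kN·m at a=9/2 m (b=L-a=3/2):
  θ_2 = (R_Ax²/2 - M_Ax - M₀(x-a))/EI  [x>a] with R_A=15/4, M_A=25/4 = ((15/4)·(24/5)²/2 - (25/4)·(24/5) - 20·((24/5)-(9/2)))/100000 = 9/125000 rad
Load 3 — applied couple M₀=-5 kN·m at a=4 m (b=L-a=2):
  θ_3 = (R_Ax²/2 - M_Ax - M₀(x-a))/EI  [x>a] with R_A=-10/9, M_A=-5/3 = ((-10/9)·(24/5)²/2 - (-5/3)·(24/5) - (-5)·((24/5)-4))/100000 = -1/125000 rad
Load 4 — point force P=-19 kN at a=3/2 m (b=L-a=9/2):
  θ_4 = Pa²(L-x)(2bL-(3b+a)(L-x))/(2L³EI)  [x>a] = (-19)·(3/2)²·(6-(24/5))·(2·(9/2)·6-(3·(9/2)+(3/2))·(6-(24/5)))/(2·6³·100000) = -171/4000000 rad
Superposition: θ = Σ θ_i = 7337/20000000 rad ≈ 0.000367 rad

θ(24/5) = 7337/20000000 rad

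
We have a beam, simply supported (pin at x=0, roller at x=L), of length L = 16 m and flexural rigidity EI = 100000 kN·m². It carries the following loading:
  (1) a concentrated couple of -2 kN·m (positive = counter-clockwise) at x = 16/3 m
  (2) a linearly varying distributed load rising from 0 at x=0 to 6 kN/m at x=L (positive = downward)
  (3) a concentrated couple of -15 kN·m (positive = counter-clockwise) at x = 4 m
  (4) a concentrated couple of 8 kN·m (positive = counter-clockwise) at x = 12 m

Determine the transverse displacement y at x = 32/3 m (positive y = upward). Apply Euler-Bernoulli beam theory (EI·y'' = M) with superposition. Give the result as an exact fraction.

y(32/3) = -77201/3037500 m

Load 1 — applied couple M₀=-2 kN·m at a=16/3 m (b=L-a=32/3):
  y_1 = (M₀x³/(6L)-M₀(x-a)²/2+C₁x)/EI  [x>a] with C₁=M₀(3b²-L²)/(6L)=-16/9 = ((-2)·(32/3)³/(6·16)-(-2)·((32/3)-(16/3))²/2+(-16/9)·(32/3))/100000 = -8/50625 m
Load 2 — triangular load w₀=6 kN/m (0→w₀ over full span):
  y_2 = -w₀x(7L⁴-10L²x²+3x⁴)/(360LEI) = -6·(32/3)·(7·16⁴-10·16²·(32/3)²+3·(32/3)⁴)/(360·16·100000) = -17408/759375 m
Load 3 — applied couple M₀=-15 kN·m at a=4 m (b=L-a=12):
  y_3 = (M₀x³/(6L)-M₀(x-a)²/2+C₁x)/EI  [x>a] with C₁=M₀(3b²-L²)/(6L)=-55/2 = ((-15)·(32/3)³/(6·16)-(-15)·((32/3)-4)²/2+(-55/2)·(32/3))/100000 = -101/67500 m
Load 4 — applied couple M₀=8 kN·m at a=12 m (b=L-a=4):
  y_4 = (M₀x³/(6L)+C₁x)/EI  [x≤a] with C₁=M₀(3b²-L²)/(6L)=-52/3 = (8·(32/3)³/(6·16)+(-52/3)·(32/3))/100000 = -212/253125 m
Superposition: y = Σ y_i = -77201/3037500 m ≈ -0.025416 m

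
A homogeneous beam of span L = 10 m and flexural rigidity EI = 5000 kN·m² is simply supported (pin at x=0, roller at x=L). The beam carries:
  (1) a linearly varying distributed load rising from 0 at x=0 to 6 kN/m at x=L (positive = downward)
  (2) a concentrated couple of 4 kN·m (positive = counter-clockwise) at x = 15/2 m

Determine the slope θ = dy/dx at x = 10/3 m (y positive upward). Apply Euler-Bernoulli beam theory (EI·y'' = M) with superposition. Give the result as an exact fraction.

Load 1 — triangular load w₀=6 kN/m (0→w₀ over full span):
  θ_1 = -w₀(7L⁴-30L²x²+15x⁴)/(360LEI) = -6·(7·10⁴-30·10²·(10/3)²+15·(10/3)⁴)/(360·10·5000) = -26/2025 rad
Load 2 — applied couple M₀=4 kN·m at a=15/2 m (b=L-a=5/2):
  θ_2 = (M₀x²/(2L)+C₁)/EI  [x≤a] with C₁=M₀(3b²-L²)/(6L)=-65/12 = (4·(10/3)²/(2·10)+(-65/12))/5000 = -23/36000 rad
Superposition: θ = Σ θ_i = -4367/324000 rad ≈ -0.013478 rad

θ(10/3) = -4367/324000 rad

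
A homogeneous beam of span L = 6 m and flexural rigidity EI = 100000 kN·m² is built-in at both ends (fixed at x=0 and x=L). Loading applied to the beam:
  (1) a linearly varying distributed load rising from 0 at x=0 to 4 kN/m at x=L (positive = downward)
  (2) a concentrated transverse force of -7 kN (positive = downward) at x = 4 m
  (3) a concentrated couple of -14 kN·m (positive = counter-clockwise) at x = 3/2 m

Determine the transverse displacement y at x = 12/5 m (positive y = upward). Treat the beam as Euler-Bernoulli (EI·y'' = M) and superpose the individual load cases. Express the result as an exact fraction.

y(12/5) = -1712119/18750000000 m

Load 1 — triangular load w₀=4 kN/m (0→w₀ over full span):
  y_1 = -w₀x²(L-x)²(x+2L)/(120LEI) = -4·(12/5)²·(6-(12/5))²·((12/5)+2·6)/(120·6·100000) = -2916/48828125 m
Load 2 — point force P=-7 kN at a=4 m (b=L-a=2):
  y_2 = -Pb²x²(3aL-(3a+b)x)/(6L³EI)  [x≤a] = -(-7)·2²·(12/5)²·(3·4·6-(3·4+2)·(12/5))/(6·6³·100000) = 56/1171875 m
Load 3 — applied couple M₀=-14 kN·m at a=3/2 m (b=L-a=9/2):
  y_3 = (R_Ax³/6 - M_Ax²/2 - M₀(x-a)²/2)/EI  [x>a] with R_A=-21/8, M_A=21/8 = ((-21/8)·(12/5)³/6 - (21/8)·(12/5)²/2 - (-14)·((12/5)-(3/2))²/2)/100000 = -3969/50000000 m
Superposition: y = Σ y_i = -1712119/18750000000 m ≈ -0.000091 m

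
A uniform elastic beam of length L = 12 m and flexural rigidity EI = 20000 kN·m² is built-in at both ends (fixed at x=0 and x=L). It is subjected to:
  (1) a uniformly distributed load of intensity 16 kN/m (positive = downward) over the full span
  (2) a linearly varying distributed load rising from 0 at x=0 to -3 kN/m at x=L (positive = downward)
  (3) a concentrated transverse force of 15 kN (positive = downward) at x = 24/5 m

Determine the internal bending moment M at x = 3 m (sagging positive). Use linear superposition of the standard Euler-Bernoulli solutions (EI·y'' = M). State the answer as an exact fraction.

Load 1 — uniform load w=16 kN/m over full span:
  M_1 = wLx/2 - wL²/12 - wx²/2 = 16·12·3/2 - 16·12²/12 - 16·3²/2 = 24 kN·m
Load 2 — triangular load w₀=-3 kN/m (0→w₀ over full span):
  M_2 = 3w₀Lx/20 - w₀L²/30 - w₀x³/(6L) = 3·(-3)·12·3/20 - (-3)·12²/30 - (-3)·3³/(6·12) = -27/40 kN·m
Load 3 — point force P=15 kN at a=24/5 m (b=L-a=36/5):
  M_3 = Pb²(3a+b)x/L³ - Pab²/L²  [x≤a] = 15·(36/5)²·(3·(24/5)+(36/5))·3/12³ - 15·(24/5)·(36/5)²/12² = 81/25 kN·m
Superposition: M = Σ M_i = 5313/200 kN·m ≈ 26.565000 kN·m

M(3) = 5313/200 kN·m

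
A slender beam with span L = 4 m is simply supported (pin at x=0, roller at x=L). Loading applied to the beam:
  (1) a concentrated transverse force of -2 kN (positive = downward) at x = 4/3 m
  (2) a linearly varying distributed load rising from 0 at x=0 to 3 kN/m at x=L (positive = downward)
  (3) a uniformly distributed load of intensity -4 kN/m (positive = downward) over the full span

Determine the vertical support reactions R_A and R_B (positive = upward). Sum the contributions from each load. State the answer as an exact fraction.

R_A = -22/3 kN, R_B = -14/3 kN

Load 1 — point force P=-2 kN at a=4/3 m (b=L-a=8/3):
  R_A = Pb/L = (-2)·(8/3)/4 = -4/3 kN
  R_B = Pa/L = (-2)·(4/3)/4 = -2/3 kN
Load 2 — triangular load w₀=3 kN/m (0→w₀ over full span):
  R_A = w₀L/6 = 3·4/6 = 2 kN
  R_B = w₀L/3 = 3·4/3 = 4 kN
Load 3 — uniform load w=-4 kN/m over full span:
  R_A = wL/2 = (-4)·4/2 = -8 kN
  R_B = wL/2 = (-4)·4/2 = -8 kN
Superposition: R_A = -22/3 kN, R_B = -14/3 kN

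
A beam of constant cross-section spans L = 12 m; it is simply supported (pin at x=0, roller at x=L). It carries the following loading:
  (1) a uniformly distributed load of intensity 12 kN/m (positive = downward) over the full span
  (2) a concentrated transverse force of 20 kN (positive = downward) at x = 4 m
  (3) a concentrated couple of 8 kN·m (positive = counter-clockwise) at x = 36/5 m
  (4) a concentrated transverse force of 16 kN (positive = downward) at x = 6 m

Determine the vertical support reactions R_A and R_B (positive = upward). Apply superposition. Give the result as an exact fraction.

Load 1 — uniform load w=12 kN/m over full span:
  R_A = wL/2 = 12·12/2 = 72 kN
  R_B = wL/2 = 12·12/2 = 72 kN
Load 2 — point force P=20 kN at a=4 m (b=L-a=8):
  R_A = Pb/L = 20·8/12 = 40/3 kN
  R_B = Pa/L = 20·4/12 = 20/3 kN
Load 3 — applied couple M₀=8 kN·m at a=36/5 m (b=L-a=24/5):
  R_A = M₀/L = 8/12 = 2/3 kN
  R_B = -M₀/L = -8/12 = -2/3 kN
Load 4 — point force P=16 kN at a=6 m (b=L-a=6):
  R_A = Pb/L = 16·6/12 = 8 kN
  R_B = Pa/L = 16·6/12 = 8 kN
Superposition: R_A = 94 kN, R_B = 86 kN

R_A = 94 kN, R_B = 86 kN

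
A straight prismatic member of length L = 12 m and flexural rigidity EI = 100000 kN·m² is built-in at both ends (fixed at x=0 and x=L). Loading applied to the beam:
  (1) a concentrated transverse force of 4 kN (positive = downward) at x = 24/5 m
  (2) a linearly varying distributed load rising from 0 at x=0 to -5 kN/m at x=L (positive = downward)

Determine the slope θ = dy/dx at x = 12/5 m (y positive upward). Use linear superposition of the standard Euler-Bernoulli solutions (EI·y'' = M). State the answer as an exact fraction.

θ(12/5) = 2259/9765625 rad

Load 1 — point force P=4 kN at a=24/5 m (b=L-a=36/5):
  θ_1 = -Pb²x(2aL-(3a+b)x)/(2L³EI)  [x≤a] = -4·(36/5)²·(12/5)·(2·(24/5)·12-(3·(24/5)+(36/5))·(12/5))/(2·12³·100000) = -891/9765625 rad
Load 2 — triangular load w₀=-5 kN/m (0→w₀ over full span):
  θ_2 = -w₀(2x(L-x)(L-2x)(x+2L)+x²(L-x)²)/(120LEI) = -(-5)·(2·(12/5)·(12-(12/5))·(12-2·(12/5))·((12/5)+2·12)+(12/5)²·(12-(12/5))²)/(120·12·100000) = 126/390625 rad
Superposition: θ = Σ θ_i = 2259/9765625 rad ≈ 0.000231 rad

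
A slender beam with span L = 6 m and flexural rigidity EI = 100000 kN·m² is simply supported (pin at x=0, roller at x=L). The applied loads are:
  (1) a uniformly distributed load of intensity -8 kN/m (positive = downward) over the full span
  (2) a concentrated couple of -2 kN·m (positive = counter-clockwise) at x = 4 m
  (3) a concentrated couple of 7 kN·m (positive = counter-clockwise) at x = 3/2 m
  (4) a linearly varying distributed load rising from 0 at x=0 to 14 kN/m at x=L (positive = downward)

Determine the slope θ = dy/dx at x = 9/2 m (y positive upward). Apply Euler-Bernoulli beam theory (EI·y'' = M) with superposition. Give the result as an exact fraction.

Load 1 — uniform load w=-8 kN/m over full span:
  θ_1 = -w(L³-6Lx²+4x³)/(24EI) = -(-8)·(6³-6·6·(9/2)²+4·(9/2)³)/(24·100000) = -99/200000 rad
Load 2 — applied couple M₀=-2 kN·m at a=4 m (b=L-a=2):
  θ_2 = (M₀x²/(2L)-M₀(x-a)+C₁)/EI  [x>a] with C₁=M₀(3b²-L²)/(6L)=4/3 = ((-2)·(9/2)²/(2·6)-(-2)·((9/2)-4)+(4/3))/100000 = -1/96000 rad
Load 3 — applied couple M₀=7 kN·m at a=3/2 m (b=L-a=9/2):
  θ_3 = (M₀x²/(2L)-M₀(x-a)+C₁)/EI  [x>a] with C₁=M₀(3b²-L²)/(6L)=77/16 = (7·(9/2)²/(2·6)-7·((9/2)-(3/2))+(77/16))/100000 = -7/160000 rad
Load 4 — triangular load w₀=14 kN/m (0→w₀ over full span):
  θ_4 = -w₀(7L⁴-30L²x²+15x⁴)/(360LEI) = -14·(7·6⁴-30·6²·(9/2)²+15·(9/2)⁴)/(360·6·100000) = 27573/64000000 rad
Superposition: θ = Σ θ_i = -22721/192000000 rad ≈ -0.000118 rad

θ(9/2) = -22721/192000000 rad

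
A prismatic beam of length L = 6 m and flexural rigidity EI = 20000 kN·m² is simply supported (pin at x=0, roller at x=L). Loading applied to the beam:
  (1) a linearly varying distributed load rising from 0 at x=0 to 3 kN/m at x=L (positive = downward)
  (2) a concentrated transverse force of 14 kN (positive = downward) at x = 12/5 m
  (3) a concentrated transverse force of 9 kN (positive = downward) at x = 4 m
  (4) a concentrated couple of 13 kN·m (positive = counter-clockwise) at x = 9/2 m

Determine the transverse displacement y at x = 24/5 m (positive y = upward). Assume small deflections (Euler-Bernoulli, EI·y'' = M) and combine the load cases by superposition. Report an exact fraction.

Load 1 — triangular load w₀=3 kN/m (0→w₀ over full span):
  y_1 = -w₀x(7L⁴-10L²x²+3x⁴)/(360LEI) = -3·(24/5)·(7·6⁴-10·6²·(24/5)²+3·(24/5)⁴)/(360·6·20000) = -30861/39062500 m
Load 2 — point force P=14 kN at a=12/5 m (b=L-a=18/5):
  y_2 = -Pa(L-x)(2Lx-a²-x²)/(6LEI)  [x>a] = -14·(12/5)·(6-(24/5))·(2·6·(24/5)-(12/5)²-(24/5)²)/(6·6·20000) = -126/78125 m
Load 3 — point force P=9 kN at a=4 m (b=L-a=2):
  y_3 = -Pa(L-x)(2Lx-a²-x²)/(6LEI)  [x>a] = -9·4·(6-(24/5))·(2·6·(24/5)-4²-(24/5)²)/(6·6·20000) = -87/78125 m
Load 4 — applied couple M₀=13 kN·m at a=9/2 m (b=L-a=3/2):
  y_4 = (M₀x³/(6L)-M₀(x-a)²/2+C₁x)/EI  [x>a] with C₁=M₀(3b²-L²)/(6L)=-169/16 = (13·(24/5)³/(6·6)-13·((24/5)-(9/2))²/2+(-169/16)·(24/5))/20000 = -11349/20000000 m
Superposition: y = Σ y_i = -10209729/2500000000 m ≈ -0.004084 m

y(24/5) = -10209729/2500000000 m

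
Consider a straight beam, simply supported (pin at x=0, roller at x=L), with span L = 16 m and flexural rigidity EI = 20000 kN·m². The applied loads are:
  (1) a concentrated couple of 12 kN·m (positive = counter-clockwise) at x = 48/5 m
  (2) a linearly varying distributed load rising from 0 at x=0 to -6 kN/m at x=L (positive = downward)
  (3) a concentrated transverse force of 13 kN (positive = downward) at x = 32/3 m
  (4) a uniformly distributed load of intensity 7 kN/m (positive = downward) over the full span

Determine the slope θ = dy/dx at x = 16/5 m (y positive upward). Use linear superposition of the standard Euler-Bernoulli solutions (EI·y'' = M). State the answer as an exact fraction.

Load 1 — applied couple M₀=12 kN·m at a=48/5 m (b=L-a=32/5):
  θ_1 = (M₀x²/(2L)+C₁)/EI  [x≤a] with C₁=M₀(3b²-L²)/(6L)=-416/25 = (12·(16/5)²/(2·16)+(-416/25))/20000 = -2/3125 rad
Load 2 — triangular load w₀=-6 kN/m (0→w₀ over full span):
  θ_2 = -w₀(7L⁴-30L²x²+15x⁴)/(360LEI) = -(-6)·(7·16⁴-30·16²·(16/5)²+15·(16/5)⁴)/(360·16·20000) = 23296/1171875 rad
Load 3 — point force P=13 kN at a=32/3 m (b=L-a=16/3):
  θ_3 = -Pb(L²-b²-3x²)/(6LEI)  [x≤a] = -13·(16/3)·(16²-(16/3)²-3·(16/5)²)/(6·16·20000) = -8996/1265625 rad
Load 4 — uniform load w=7 kN/m over full span:
  θ_4 = -w(L³-6Lx²+4x³)/(24EI) = -7·(16³-6·16·(16/5)²+4·(16/5)³)/(24·20000) = -3696/78125 rad
Superposition: θ = Σ θ_i = -1113038/31640625 rad ≈ -0.035177 rad

θ(16/5) = -1113038/31640625 rad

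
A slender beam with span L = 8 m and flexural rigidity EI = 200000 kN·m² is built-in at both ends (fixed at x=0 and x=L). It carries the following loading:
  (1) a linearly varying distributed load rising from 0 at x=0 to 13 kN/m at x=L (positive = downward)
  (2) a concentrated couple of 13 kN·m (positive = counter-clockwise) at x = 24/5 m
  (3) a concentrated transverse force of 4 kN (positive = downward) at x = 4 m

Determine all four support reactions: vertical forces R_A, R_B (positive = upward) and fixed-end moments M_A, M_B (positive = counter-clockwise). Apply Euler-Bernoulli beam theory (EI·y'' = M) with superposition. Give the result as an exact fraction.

R_A = 997/50 kN, M_A = 2692/75 kN·m, R_B = 1803/50 kN, M_B = -1101/25 kN·m

Load 1 — triangular load w₀=13 kN/m (0→w₀ over full span):
  R_A = 3w₀L/20 = 3·13·8/20 = 78/5 kN
  M_A = w₀L²/30 = 13·8²/30 = 416/15 kN·m
  R_B = 7w₀L/20 = 7·13·8/20 = 182/5 kN
  M_B = -w₀L²/20 = -13·8²/20 = -208/5 kN·m
Load 2 — applied couple M₀=13 kN·m at a=24/5 m (b=L-a=16/5):
  R_A = 6M₀ab/L³ = 6·13·(24/5)·(16/5)/8³ = 117/50 kN
  M_A = M₀b(2a-b)/L² = 13·(16/5)·(2·(24/5)-(16/5))/8² = 104/25 kN·m
  R_B = -6M₀ab/L³ = -6·13·(24/5)·(16/5)/8³ = -117/50 kN
  M_B = M₀a(2b-a)/L² = 13·(24/5)·(2·(16/5)-(24/5))/8² = 39/25 kN·m
Load 3 — point force P=4 kN at a=4 m (b=L-a=4):
  R_A = Pb²(3a+b)/L³ = 4·4²·(3·4+4)/8³ = 2 kN
  M_A = Pab²/L² = 4·4·4²/8² = 4 kN·m
  R_B = Pa²(a+3b)/L³ = 4·4²·(4+3·4)/8³ = 2 kN
  M_B = -Pa²b/L² = -4·4²·4/8² = -4 kN·m
Superposition: R_A = 997/50 kN, M_A = 2692/75 kN·m, R_B = 1803/50 kN, M_B = -1101/25 kN·m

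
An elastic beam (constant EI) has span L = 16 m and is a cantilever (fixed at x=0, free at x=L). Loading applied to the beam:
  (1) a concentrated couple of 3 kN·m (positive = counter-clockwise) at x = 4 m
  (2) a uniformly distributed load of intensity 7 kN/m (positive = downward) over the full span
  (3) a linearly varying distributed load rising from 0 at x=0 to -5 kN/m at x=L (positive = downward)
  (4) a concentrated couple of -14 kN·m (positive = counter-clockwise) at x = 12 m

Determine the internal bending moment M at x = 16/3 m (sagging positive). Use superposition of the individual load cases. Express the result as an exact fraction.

M(16/3) = -15470/81 kN·m

Load 1 — applied couple M₀=3 kN·m at a=4 m (b=L-a=12):
  M_1 = 0  [x>a] = 0 kN·m
Load 2 — uniform load w=7 kN/m over full span:
  M_2 = -w(L-x)²/2 = -7·(16-(16/3))²/2 = -3584/9 kN·m
Load 3 — triangular load w₀=-5 kN/m (0→w₀ over full span):
  M_3 = w₀Lx/2 - w₀L²/3 - w₀x³/(6L) = (-5)·16·(16/3)/2 - (-5)·16²/3 - (-5)·(16/3)³/(6·16) = 17920/81 kN·m
Load 4 — applied couple M₀=-14 kN·m at a=12 m (b=L-a=4):
  M_4 = M₀  [x≤a] = (-14) = -14 kN·m
Superposition: M = Σ M_i = -15470/81 kN·m ≈ -190.987654 kN·m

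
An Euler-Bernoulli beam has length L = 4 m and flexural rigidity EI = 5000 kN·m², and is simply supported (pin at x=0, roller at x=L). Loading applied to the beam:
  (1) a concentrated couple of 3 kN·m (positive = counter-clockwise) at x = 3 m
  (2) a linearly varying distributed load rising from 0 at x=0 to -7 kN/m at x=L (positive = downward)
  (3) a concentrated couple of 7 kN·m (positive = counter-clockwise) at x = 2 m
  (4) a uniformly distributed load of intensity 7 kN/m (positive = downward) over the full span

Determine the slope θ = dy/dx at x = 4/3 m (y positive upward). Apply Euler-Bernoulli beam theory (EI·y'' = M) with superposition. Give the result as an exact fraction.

Load 1 — applied couple M₀=3 kN·m at a=3 m (b=L-a=1):
  θ_1 = (M₀x²/(2L)+C₁)/EI  [x≤a] with C₁=M₀(3b²-L²)/(6L)=-13/8 = (3·(4/3)²/(2·4)+(-13/8))/5000 = -23/120000 rad
Load 2 — triangular load w₀=-7 kN/m (0→w₀ over full span):
  θ_2 = -w₀(7L⁴-30L²x²+15x⁴)/(360LEI) = -(-7)·(7·4⁴-30·4²·(4/3)²+15·(4/3)⁴)/(360·4·5000) = 728/759375 rad
Load 3 — applied couple M₀=7 kN·m at a=2 m (b=L-a=2):
  θ_3 = (M₀x²/(2L)+C₁)/EI  [x≤a] with C₁=M₀(3b²-L²)/(6L)=-7/6 = (7·(4/3)²/(2·4)+(-7/6))/5000 = 7/90000 rad
Load 4 — uniform load w=7 kN/m over full span:
  θ_4 = -w(L³-6Lx²+4x³)/(24EI) = -7·(4³-6·4·(4/3)²+4·(4/3)³)/(24·5000) = -91/50625 rad
Superposition: θ = Σ θ_i = -46303/48600000 rad ≈ -0.000953 rad

θ(4/3) = -46303/48600000 rad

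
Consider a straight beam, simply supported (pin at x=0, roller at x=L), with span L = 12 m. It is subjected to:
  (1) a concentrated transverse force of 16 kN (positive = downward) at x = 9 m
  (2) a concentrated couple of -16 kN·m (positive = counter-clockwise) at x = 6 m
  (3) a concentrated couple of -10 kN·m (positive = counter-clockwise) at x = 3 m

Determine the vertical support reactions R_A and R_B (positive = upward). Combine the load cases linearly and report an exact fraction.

Load 1 — point force P=16 kN at a=9 m (b=L-a=3):
  R_A = Pb/L = 16·3/12 = 4 kN
  R_B = Pa/L = 16·9/12 = 12 kN
Load 2 — applied couple M₀=-16 kN·m at a=6 m (b=L-a=6):
  R_A = M₀/L = (-16)/12 = -4/3 kN
  R_B = -M₀/L = -(-16)/12 = 4/3 kN
Load 3 — applied couple M₀=-10 kN·m at a=3 m (b=L-a=9):
  R_A = M₀/L = (-10)/12 = -5/6 kN
  R_B = -M₀/L = -(-10)/12 = 5/6 kN
Superposition: R_A = 11/6 kN, R_B = 85/6 kN

R_A = 11/6 kN, R_B = 85/6 kN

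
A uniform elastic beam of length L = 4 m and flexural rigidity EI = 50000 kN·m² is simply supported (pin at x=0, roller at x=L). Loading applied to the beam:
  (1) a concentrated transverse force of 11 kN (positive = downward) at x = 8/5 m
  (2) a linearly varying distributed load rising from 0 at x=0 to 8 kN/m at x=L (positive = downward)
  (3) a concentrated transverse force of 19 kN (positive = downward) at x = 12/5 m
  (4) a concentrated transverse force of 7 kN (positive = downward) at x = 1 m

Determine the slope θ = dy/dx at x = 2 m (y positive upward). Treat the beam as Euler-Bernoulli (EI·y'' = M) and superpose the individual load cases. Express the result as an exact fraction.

θ(2) = -4637/450000000 rad

Load 1 — point force P=11 kN at a=8/5 m (b=L-a=12/5):
  θ_1 = -Pa(2L²-6Lx+3x²+a²)/(6LEI)  [x>a] = -11·(8/5)·(2·4²-6·4·2+3·2²+(8/5)²)/(6·4·50000) = 33/1562500 rad
Load 2 — triangular load w₀=8 kN/m (0→w₀ over full span):
  θ_2 = -w₀(7L⁴-30L²x²+15x⁴)/(360LEI) = -8·(7·4⁴-30·4²·2²+15·2⁴)/(360·4·50000) = -7/562500 rad
Load 3 — point force P=19 kN at a=12/5 m (b=L-a=8/5):
  θ_3 = -Pb(L²-b²-3x²)/(6LEI)  [x≤a] = -19·(8/5)·(4²-(8/5)²-3·2²)/(6·4·50000) = -57/1562500 rad
Load 4 — point force P=7 kN at a=1 m (b=L-a=3):
  θ_4 = -Pa(2L²-6Lx+3x²+a²)/(6LEI)  [x>a] = -7·1·(2·4²-6·4·2+3·2²+1²)/(6·4·50000) = 7/400000 rad
Superposition: θ = Σ θ_i = -4637/450000000 rad ≈ -0.000010 rad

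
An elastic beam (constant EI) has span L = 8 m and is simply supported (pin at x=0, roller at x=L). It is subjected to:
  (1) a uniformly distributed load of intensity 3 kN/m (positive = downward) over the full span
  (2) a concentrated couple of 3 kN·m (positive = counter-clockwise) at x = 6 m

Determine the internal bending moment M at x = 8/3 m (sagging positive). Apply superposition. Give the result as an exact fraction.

Load 1 — uniform load w=3 kN/m over full span:
  M_1 = wx(L-x)/2 = 3·(8/3)·(8-(8/3))/2 = 64/3 kN·m
Load 2 — applied couple M₀=3 kN·m at a=6 m (b=L-a=2):
  M_2 = M₀x/L  [x≤a] = 3·(8/3)/8 = 1 kN·m
Superposition: M = Σ M_i = 67/3 kN·m ≈ 22.333333 kN·m

M(8/3) = 67/3 kN·m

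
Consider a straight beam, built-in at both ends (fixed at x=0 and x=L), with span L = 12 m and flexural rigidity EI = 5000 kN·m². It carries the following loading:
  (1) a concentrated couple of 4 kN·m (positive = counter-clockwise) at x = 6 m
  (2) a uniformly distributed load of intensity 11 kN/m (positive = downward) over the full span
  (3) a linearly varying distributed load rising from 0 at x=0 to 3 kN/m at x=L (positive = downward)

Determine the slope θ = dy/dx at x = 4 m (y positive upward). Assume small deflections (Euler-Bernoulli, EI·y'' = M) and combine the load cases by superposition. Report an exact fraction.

Load 1 — applied couple M₀=4 kN·m at a=6 m (b=L-a=6):
  θ_1 = (R_Ax²/2 - M_Ax)/EI  [x≤a] with R_A=1/2, M_A=1 = ((1/2)·4²/2 - 1·4)/5000 = 0 rad
Load 2 — uniform load w=11 kN/m over full span:
  θ_2 = -wx(L-x)(L-2x)/(12EI) = -11·4·(12-4)·(12-2·4)/(12·5000) = -44/1875 rad
Load 3 — triangular load w₀=3 kN/m (0→w₀ over full span):
  θ_3 = -w₀(2x(L-x)(L-2x)(x+2L)+x²(L-x)²)/(120LEI) = -3·(2·4·(12-4)·(12-2·4)·(4+2·12)+4²·(12-4)²)/(120·12·5000) = -32/9375 rad
Superposition: θ = Σ θ_i = -84/3125 rad ≈ -0.026880 rad

θ(4) = -84/3125 rad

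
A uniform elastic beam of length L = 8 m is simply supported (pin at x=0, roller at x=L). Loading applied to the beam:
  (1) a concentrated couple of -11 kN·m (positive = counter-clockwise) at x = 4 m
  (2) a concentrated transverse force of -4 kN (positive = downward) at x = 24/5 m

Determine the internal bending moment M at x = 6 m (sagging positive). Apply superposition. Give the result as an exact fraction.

Load 1 — applied couple M₀=-11 kN·m at a=4 m (b=L-a=4):
  M_1 = M₀x/L - M₀  [x>a] = (-11)·6/8 - (-11) = 11/4 kN·m
Load 2 — point force P=-4 kN at a=24/5 m (b=L-a=16/5):
  M_2 = Pa(L-x)/L  [x>a] = (-4)·(24/5)·(8-6)/8 = -24/5 kN·m
Superposition: M = Σ M_i = -41/20 kN·m ≈ -2.050000 kN·m

M(6) = -41/20 kN·m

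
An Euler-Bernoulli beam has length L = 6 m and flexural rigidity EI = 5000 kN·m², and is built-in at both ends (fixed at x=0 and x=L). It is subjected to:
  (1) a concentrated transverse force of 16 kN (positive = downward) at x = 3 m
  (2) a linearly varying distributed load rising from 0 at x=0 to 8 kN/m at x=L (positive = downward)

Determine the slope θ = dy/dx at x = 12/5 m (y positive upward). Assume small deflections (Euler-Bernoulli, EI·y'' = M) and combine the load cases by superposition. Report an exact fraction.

θ(12/5) = -774/390625 rad

Load 1 — point force P=16 kN at a=3 m (b=L-a=3):
  θ_1 = -Pb²x(2aL-(3a+b)x)/(2L³EI)  [x≤a] = -16·3²·(12/5)·(2·3·6-(3·3+3)·(12/5))/(2·6³·5000) = -18/15625 rad
Load 2 — triangular load w₀=8 kN/m (0→w₀ over full span):
  θ_2 = -w₀(2x(L-x)(L-2x)(x+2L)+x²(L-x)²)/(120LEI) = -8·(2·(12/5)·(6-(12/5))·(6-2·(12/5))·((12/5)+2·6)+(12/5)²·(6-(12/5))²)/(120·6·5000) = -324/390625 rad
Superposition: θ = Σ θ_i = -774/390625 rad ≈ -0.001981 rad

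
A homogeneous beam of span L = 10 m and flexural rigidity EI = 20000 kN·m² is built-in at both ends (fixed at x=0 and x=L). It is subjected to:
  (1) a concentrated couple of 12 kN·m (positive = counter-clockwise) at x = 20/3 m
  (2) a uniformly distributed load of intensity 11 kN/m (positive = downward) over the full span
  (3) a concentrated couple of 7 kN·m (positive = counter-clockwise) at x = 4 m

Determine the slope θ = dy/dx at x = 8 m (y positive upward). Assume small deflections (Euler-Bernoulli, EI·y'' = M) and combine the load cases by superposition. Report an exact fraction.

Load 1 — applied couple M₀=12 kN·m at a=20/3 m (b=L-a=10/3):
  θ_1 = (R_Ax²/2 - M_Ax - M₀(x-a))/EI  [x>a] with R_A=8/5, M_A=4 = ((8/5)·8²/2 - 4·8 - 12·(8-(20/3)))/20000 = 1/6250 rad
Load 2 — uniform load w=11 kN/m over full span:
  θ_2 = -wx(L-x)(L-2x)/(12EI) = -11·8·(10-8)·(10-2·8)/(12·20000) = 11/2500 rad
Load 3 — applied couple M₀=7 kN·m at a=4 m (b=L-a=6):
  θ_3 = (R_Ax²/2 - M_Ax - M₀(x-a))/EI  [x>a] with R_A=126/125, M_A=21/25 = ((126/125)·8²/2 - (21/25)·8 - 7·(8-4))/20000 = -77/625000 rad
Superposition: θ = Σ θ_i = 2773/625000 rad ≈ 0.004437 rad

θ(8) = 2773/625000 rad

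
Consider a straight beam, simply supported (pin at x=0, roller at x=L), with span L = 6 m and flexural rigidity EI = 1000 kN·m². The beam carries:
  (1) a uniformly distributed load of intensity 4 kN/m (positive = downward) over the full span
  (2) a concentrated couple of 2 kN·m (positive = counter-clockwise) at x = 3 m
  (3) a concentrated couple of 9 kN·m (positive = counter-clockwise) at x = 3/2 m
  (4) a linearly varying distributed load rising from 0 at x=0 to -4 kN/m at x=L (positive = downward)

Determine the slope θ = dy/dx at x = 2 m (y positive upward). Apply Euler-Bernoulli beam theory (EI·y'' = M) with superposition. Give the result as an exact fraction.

θ(2) = -2329/720000 rad

Load 1 — uniform load w=4 kN/m over full span:
  θ_1 = -w(L³-6Lx²+4x³)/(24EI) = -4·(6³-6·6·2²+4·2³)/(24·1000) = -13/750 rad
Load 2 — applied couple M₀=2 kN·m at a=3 m (b=L-a=3):
  θ_2 = (M₀x²/(2L)+C₁)/EI  [x≤a] with C₁=M₀(3b²-L²)/(6L)=-1/2 = (2·2²/(2·6)+(-1/2))/1000 = 1/6000 rad
Load 3 — applied couple M₀=9 kN·m at a=3/2 m (b=L-a=9/2):
  θ_3 = (M₀x²/(2L)-M₀(x-a)+C₁)/EI  [x>a] with C₁=M₀(3b²-L²)/(6L)=99/16 = (9·2²/(2·6)-9·(2-(3/2))+(99/16))/1000 = 3/640 rad
Load 4 — triangular load w₀=-4 kN/m (0→w₀ over full span):
  θ_4 = -w₀(7L⁴-30L²x²+15x⁴)/(360LEI) = -(-4)·(7·6⁴-30·6²·2²+15·2⁴)/(360·6·1000) = 52/5625 rad
Superposition: θ = Σ θ_i = -2329/720000 rad ≈ -0.003235 rad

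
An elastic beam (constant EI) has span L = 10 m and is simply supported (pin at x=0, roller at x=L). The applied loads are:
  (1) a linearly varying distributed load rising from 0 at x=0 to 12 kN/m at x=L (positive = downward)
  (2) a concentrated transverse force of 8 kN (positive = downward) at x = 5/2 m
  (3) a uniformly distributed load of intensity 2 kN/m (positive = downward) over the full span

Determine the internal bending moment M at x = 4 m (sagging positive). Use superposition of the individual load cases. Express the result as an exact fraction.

Load 1 — triangular load w₀=12 kN/m (0→w₀ over full span):
  M_1 = w₀Lx/6 - w₀x³/(6L) = 12·10·4/6 - 12·4³/(6·10) = 336/5 kN·m
Load 2 — point force P=8 kN at a=5/2 m (b=L-a=15/2):
  M_2 = Pa(L-x)/L  [x>a] = 8·(5/2)·(10-4)/10 = 12 kN·m
Load 3 — uniform load w=2 kN/m over full span:
  M_3 = wx(L-x)/2 = 2·4·(10-4)/2 = 24 kN·m
Superposition: M = Σ M_i = 516/5 kN·m ≈ 103.200000 kN·m

M(4) = 516/5 kN·m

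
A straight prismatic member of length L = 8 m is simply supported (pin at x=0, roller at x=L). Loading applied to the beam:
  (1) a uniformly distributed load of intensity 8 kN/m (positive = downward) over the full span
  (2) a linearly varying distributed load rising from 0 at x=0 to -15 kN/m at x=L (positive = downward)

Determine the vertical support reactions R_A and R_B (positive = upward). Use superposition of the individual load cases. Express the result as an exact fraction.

R_A = 12 kN, R_B = -8 kN

Load 1 — uniform load w=8 kN/m over full span:
  R_A = wL/2 = 8·8/2 = 32 kN
  R_B = wL/2 = 8·8/2 = 32 kN
Load 2 — triangular load w₀=-15 kN/m (0→w₀ over full span):
  R_A = w₀L/6 = (-15)·8/6 = -20 kN
  R_B = w₀L/3 = (-15)·8/3 = -40 kN
Superposition: R_A = 12 kN, R_B = -8 kN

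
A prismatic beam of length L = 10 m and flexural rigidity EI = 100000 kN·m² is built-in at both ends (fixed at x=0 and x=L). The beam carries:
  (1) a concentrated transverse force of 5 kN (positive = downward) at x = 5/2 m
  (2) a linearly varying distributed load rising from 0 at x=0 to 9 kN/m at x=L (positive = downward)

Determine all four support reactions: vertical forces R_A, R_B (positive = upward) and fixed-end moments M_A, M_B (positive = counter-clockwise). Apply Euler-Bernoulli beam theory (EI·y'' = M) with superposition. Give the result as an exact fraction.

R_A = 567/32 kN, M_A = 1185/32 kN·m, R_B = 1033/32 kN, M_B = -1515/32 kN·m

Load 1 — point force P=5 kN at a=5/2 m (b=L-a=15/2):
  R_A = Pb²(3a+b)/L³ = 5·(15/2)²·(3·(5/2)+(15/2))/10³ = 135/32 kN
  M_A = Pab²/L² = 5·(5/2)·(15/2)²/10² = 225/32 kN·m
  R_B = Pa²(a+3b)/L³ = 5·(5/2)²·((5/2)+3·(15/2))/10³ = 25/32 kN
  M_B = -Pa²b/L² = -5·(5/2)²·(15/2)/10² = -75/32 kN·m
Load 2 — triangular load w₀=9 kN/m (0→w₀ over full span):
  R_A = 3w₀L/20 = 3·9·10/20 = 27/2 kN
  M_A = w₀L²/30 = 9·10²/30 = 30 kN·m
  R_B = 7w₀L/20 = 7·9·10/20 = 63/2 kN
  M_B = -w₀L²/20 = -9·10²/20 = -45 kN·m
Superposition: R_A = 567/32 kN, M_A = 1185/32 kN·m, R_B = 1033/32 kN, M_B = -1515/32 kN·m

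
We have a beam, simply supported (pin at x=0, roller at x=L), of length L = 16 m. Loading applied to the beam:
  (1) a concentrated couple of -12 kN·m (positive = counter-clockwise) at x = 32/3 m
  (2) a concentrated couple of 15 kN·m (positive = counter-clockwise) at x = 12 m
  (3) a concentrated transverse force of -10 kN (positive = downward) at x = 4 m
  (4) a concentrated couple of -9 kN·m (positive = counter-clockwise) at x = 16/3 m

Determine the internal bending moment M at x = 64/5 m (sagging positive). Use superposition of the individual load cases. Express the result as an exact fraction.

M(64/5) = -34/5 kN·m

Load 1 — applied couple M₀=-12 kN·m at a=32/3 m (b=L-a=16/3):
  M_1 = M₀x/L - M₀  [x>a] = (-12)·(64/5)/16 - (-12) = 12/5 kN·m
Load 2 — applied couple M₀=15 kN·m at a=12 m (b=L-a=4):
  M_2 = M₀x/L - M₀  [x>a] = 15·(64/5)/16 - 15 = -3 kN·m
Load 3 — point force P=-10 kN at a=4 m (b=L-a=12):
  M_3 = Pa(L-x)/L  [x>a] = (-10)·4·(16-(64/5))/16 = -8 kN·m
Load 4 — applied couple M₀=-9 kN·m at a=16/3 m (b=L-a=32/3):
  M_4 = M₀x/L - M₀  [x>a] = (-9)·(64/5)/16 - (-9) = 9/5 kN·m
Superposition: M = Σ M_i = -34/5 kN·m ≈ -6.800000 kN·m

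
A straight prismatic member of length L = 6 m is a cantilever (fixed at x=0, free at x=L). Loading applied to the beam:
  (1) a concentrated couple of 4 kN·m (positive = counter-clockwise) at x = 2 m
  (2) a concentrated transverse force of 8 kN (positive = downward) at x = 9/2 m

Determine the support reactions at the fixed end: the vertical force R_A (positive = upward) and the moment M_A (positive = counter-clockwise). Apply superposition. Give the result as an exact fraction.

Load 1 — applied couple M₀=4 kN·m at a=2 m (b=L-a=4):
  R_A = 0 kN
  M_A = -M₀ = -4 kN·m
Load 2 — point force P=8 kN at a=9/2 m (b=L-a=3/2):
  R_A = P = 8 kN
  M_A = Pa = 8·(9/2) = 36 kN·m
Superposition: R_A = 8 kN, M_A = 32 kN·m

R_A = 8 kN, M_A = 32 kN·m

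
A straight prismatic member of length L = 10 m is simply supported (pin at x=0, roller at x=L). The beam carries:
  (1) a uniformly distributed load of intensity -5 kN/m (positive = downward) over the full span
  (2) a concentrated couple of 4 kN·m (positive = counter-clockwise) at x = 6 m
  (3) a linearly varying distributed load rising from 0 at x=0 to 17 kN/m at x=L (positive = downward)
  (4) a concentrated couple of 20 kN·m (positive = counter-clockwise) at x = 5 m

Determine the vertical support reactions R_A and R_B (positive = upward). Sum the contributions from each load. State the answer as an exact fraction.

Load 1 — uniform load w=-5 kN/m over full span:
  R_A = wL/2 = (-5)·10/2 = -25 kN
  R_B = wL/2 = (-5)·10/2 = -25 kN
Load 2 — applied couple M₀=4 kN·m at a=6 m (b=L-a=4):
  R_A = M₀/L = 4/10 = 2/5 kN
  R_B = -M₀/L = -4/10 = -2/5 kN
Load 3 — triangular load w₀=17 kN/m (0→w₀ over full span):
  R_A = w₀L/6 = 17·10/6 = 85/3 kN
  R_B = w₀L/3 = 17·10/3 = 170/3 kN
Load 4 — applied couple M₀=20 kN·m at a=5 m (b=L-a=5):
  R_A = M₀/L = 20/10 = 2 kN
  R_B = -M₀/L = -20/10 = -2 kN
Superposition: R_A = 86/15 kN, R_B = 439/15 kN

R_A = 86/15 kN, R_B = 439/15 kN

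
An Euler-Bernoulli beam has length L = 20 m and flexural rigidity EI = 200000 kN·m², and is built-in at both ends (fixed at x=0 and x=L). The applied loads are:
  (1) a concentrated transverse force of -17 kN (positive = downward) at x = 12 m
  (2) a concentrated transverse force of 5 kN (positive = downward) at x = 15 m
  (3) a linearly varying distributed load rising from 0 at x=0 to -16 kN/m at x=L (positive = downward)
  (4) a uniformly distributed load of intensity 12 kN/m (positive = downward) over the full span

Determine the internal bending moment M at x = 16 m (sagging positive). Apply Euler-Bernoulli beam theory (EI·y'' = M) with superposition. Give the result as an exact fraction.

Load 1 — point force P=-17 kN at a=12 m (b=L-a=8):
  M_1 = Pa²(a+3b)(L-x)/L³ - Pa²b/L²  [x>a] = (-17)·12²·(12+3·8)·(20-16)/20³ - (-17)·12²·8/20² = 612/125 kN·m
Load 2 — point force P=5 kN at a=15 m (b=L-a=5):
  M_2 = Pa²(a+3b)(L-x)/L³ - Pa²b/L²  [x>a] = 5·15²·(15+3·5)·(20-16)/20³ - 5·15²·5/20² = 45/16 kN·m
Load 3 — triangular load w₀=-16 kN/m (0→w₀ over full span):
  M_3 = 3w₀Lx/20 - w₀L²/30 - w₀x³/(6L) = 3·(-16)·20·16/20 - (-16)·20²/30 - (-16)·16³/(6·20) = -128/15 kN·m
Load 4 — uniform load w=12 kN/m over full span:
  M_4 = wLx/2 - wL²/12 - wx²/2 = 12·20·16/2 - 12·20²/12 - 12·16²/2 = -16 kN·m
Superposition: M = Σ M_i = -100949/6000 kN·m ≈ -16.824833 kN·m

M(16) = -100949/6000 kN·m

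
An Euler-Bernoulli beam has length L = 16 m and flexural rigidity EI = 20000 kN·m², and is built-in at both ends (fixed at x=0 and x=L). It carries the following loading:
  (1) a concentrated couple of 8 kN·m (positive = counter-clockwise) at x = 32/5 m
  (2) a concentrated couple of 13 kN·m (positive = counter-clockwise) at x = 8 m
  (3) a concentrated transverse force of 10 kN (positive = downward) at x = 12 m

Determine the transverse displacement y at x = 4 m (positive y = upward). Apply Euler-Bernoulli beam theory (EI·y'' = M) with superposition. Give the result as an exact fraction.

Load 1 — applied couple M₀=8 kN·m at a=32/5 m (b=L-a=48/5):
  y_1 = (R_Ax³/6 - M_Ax²/2)/EI  [x≤a] with R_A=18/25, M_A=24/25 = ((18/25)·4³/6 - (24/25)·4²/2)/20000 = 0 m
Load 2 — applied couple M₀=13 kN·m at a=8 m (b=L-a=8):
  y_2 = (R_Ax³/6 - M_Ax²/2)/EI  [x≤a] with R_A=39/32, M_A=13/4 = ((39/32)·4³/6 - (13/4)·4²/2)/20000 = -13/20000 m
Load 3 — point force P=10 kN at a=12 m (b=L-a=4):
  y_3 = -Pb²x²(3aL-(3a+b)x)/(6L³EI)  [x≤a] = -10·4²·4²·(3·12·16-(3·12+4)·4)/(6·16³·20000) = -13/6000 m
Superposition: y = Σ y_i = -169/60000 m ≈ -0.002817 m

y(4) = -169/60000 m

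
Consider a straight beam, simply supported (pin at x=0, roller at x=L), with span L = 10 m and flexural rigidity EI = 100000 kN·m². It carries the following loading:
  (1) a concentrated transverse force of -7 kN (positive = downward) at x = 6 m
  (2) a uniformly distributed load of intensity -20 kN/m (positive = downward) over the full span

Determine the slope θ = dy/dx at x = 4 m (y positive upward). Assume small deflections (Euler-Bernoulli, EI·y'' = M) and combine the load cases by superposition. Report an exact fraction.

Load 1 — point force P=-7 kN at a=6 m (b=L-a=4):
  θ_1 = -Pb(L²-b²-3x²)/(6LEI)  [x≤a] = -(-7)·4·(10²-4²-3·4²)/(6·10·100000) = 21/125000 rad
Load 2 — uniform load w=-20 kN/m over full span:
  θ_2 = -w(L³-6Lx²+4x³)/(24EI) = -(-20)·(10³-6·10·4²+4·4³)/(24·100000) = 37/15000 rad
Superposition: θ = Σ θ_i = 247/93750 rad ≈ 0.002635 rad

θ(4) = 247/93750 rad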